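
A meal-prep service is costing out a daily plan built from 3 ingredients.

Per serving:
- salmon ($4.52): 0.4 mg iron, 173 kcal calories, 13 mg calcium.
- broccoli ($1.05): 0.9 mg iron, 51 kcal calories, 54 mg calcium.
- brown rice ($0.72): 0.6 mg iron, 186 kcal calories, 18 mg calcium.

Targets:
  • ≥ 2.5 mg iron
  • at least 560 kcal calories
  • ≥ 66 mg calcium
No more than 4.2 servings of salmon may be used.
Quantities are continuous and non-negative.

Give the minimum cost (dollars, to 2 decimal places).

$2.97

Let x1 = servings of salmon, x2 = servings of broccoli, x3 = servings of brown rice.
Minimise 4.52x1 + 1.05x2 + 0.72x3 with:
  0.4x1 + 0.9x2 + 0.6x3 ≥ 2.5   (iron)
  173x1 + 51x2 + 186x3 ≥ 560   (calories)
  13x1 + 54x2 + 18x3 ≥ 66   (calcium)
  x1 ≤ 4.2
  x1, x2, x3 ≥ 0.
The cheapest feasible vertex uses only broccoli, brown rice; salmon is not used. There the iron and calories constraints are tight.
Solving gives x2 = 0.943, x3 = 2.752.
Hence cost = 1.05·0.943 + 0.72·2.752 = $2.9716.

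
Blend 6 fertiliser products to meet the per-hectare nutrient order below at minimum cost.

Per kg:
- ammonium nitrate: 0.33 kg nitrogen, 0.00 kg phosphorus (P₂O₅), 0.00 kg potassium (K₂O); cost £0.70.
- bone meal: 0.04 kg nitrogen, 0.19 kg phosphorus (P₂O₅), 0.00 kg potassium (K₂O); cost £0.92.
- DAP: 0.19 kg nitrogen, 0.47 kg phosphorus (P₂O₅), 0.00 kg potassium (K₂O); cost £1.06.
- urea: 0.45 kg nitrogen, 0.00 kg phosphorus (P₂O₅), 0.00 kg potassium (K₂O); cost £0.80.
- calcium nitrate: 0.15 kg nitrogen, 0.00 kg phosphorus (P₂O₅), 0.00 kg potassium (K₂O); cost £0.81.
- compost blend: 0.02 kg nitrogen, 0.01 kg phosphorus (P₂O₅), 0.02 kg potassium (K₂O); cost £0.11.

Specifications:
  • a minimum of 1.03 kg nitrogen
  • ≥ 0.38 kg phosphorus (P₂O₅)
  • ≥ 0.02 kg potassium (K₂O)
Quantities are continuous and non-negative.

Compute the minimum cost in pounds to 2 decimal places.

£2.47

Let x1 = kg of ammonium nitrate, x2 = kg of bone meal, x3 = kg of DAP, x4 = kg of urea, x5 = kg of calcium nitrate, x6 = kg of compost blend.
Minimize 0.7x1 + 0.92x2 + 1.06x3 + 0.8x4 + 0.81x5 + 0.11x6 subject to:
  0.33x1 + 0.04x2 + 0.19x3 + 0.45x4 + 0.15x5 + 0.02x6 ≥ 1.03   (nitrogen)
  0.19x2 + 0.47x3 + 0.01x6 ≥ 0.38   (phosphorus (P₂O₅))
  0.02x6 ≥ 0.02   (potassium (K₂O))
  x1, x2, x3, x4, x5, x6 ≥ 0.
The minimum-cost mix takes nothing from ammonium nitrate, bone meal, calcium nitrate — only DAP, urea, compost blend. The nitrogen, phosphorus (P₂O₅), potassium (K₂O) requirements are met with equality.
Optimal quantities: DAP = 0.7872 kg, urea = 1.912 kg, compost blend = 1 kg.
Objective = 1.06·0.7872 + 0.8·1.912 + 0.11·1 = 2.4740.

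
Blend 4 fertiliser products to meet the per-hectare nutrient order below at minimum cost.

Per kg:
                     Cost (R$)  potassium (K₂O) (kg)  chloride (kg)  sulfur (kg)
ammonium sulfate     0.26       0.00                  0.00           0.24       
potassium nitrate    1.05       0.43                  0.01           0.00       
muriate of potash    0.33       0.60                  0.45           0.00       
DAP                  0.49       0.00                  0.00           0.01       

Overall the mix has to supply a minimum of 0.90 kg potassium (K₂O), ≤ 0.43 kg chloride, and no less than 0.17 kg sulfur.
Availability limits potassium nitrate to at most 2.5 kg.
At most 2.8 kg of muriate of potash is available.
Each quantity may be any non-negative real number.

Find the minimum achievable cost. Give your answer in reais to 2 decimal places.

This is a linear program. Let x1 = kg of ammonium sulfate, x2 = kg of potassium nitrate, x3 = kg of muriate of potash, x4 = kg of DAP.
Minimize 0.26x1 + 1.05x2 + 0.33x3 + 0.49x4 with:
  0.43x2 + 0.6x3 ≥ 0.9   (potassium (K₂O))
  0.01x2 + 0.45x3 ≤ 0.43   (chloride)
  0.24x1 + 0.01x4 ≥ 0.17   (sulfur)
  x2 ≤ 2.5
  x3 ≤ 2.8
  x1, x2, x3, x4 ≥ 0.
The optimal basis is {ammonium sulfate, potassium nitrate, muriate of potash}; DAP drops out. There the potassium (K₂O), chloride, sulfur constraints are tight.
Solving gives x1 = 0.7083, x2 = 0.784, x3 = 0.9381.
Total cost: 0.26·0.7083 + 1.05·0.784 + 0.33·0.9381 = 1.3169.

R$1.32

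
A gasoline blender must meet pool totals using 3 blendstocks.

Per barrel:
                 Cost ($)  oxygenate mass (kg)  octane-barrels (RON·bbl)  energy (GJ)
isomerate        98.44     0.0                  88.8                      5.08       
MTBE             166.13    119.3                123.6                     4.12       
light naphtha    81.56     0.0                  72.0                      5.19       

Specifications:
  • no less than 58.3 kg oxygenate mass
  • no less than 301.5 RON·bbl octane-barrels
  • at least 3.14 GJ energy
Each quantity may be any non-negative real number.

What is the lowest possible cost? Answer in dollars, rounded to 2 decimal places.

This is a linear program. Let x1 = barrels of isomerate, x2 = barrels of MTBE, x3 = barrels of light naphtha.
Minimise 98.44x1 + 166.13x2 + 81.56x3 with:
  119.3x2 ≥ 58.3   (oxygenate mass)
  88.8x1 + 123.6x2 + 72x3 ≥ 301.5   (octane-barrels)
  5.08x1 + 4.12x2 + 5.19x3 ≥ 3.14   (energy)
  x1, x2, x3 ≥ 0.
At the optimum only isomerate, MTBE are positive (light naphtha = 0). Binding constraints: oxygenate mass and octane-barrels.
That vertex is x1 = 2.7151, x2 = 0.48868.
Objective = 98.44·2.7151 + 166.13·0.48868 = 348.4589.

$348.46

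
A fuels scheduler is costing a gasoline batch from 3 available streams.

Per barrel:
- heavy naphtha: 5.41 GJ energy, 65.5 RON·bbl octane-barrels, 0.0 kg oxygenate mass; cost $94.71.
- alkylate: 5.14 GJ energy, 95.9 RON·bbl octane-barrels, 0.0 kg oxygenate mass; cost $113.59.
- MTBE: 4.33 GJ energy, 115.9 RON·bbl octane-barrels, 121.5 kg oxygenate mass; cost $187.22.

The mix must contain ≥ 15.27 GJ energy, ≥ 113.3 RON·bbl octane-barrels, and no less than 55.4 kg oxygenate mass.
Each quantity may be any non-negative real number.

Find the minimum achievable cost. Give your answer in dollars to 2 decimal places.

$318.13

Treat it as an LP. Let x1 = barrels of heavy naphtha, x2 = barrels of alkylate, x3 = barrels of MTBE.
Minimise 94.71x1 + 113.59x2 + 187.22x3 s.t.:
  5.41x1 + 5.14x2 + 4.33x3 ≥ 15.27   (energy)
  65.5x1 + 95.9x2 + 115.9x3 ≥ 113.3   (octane-barrels)
  121.5x3 ≥ 55.4   (oxygenate mass)
  x1, x2, x3 ≥ 0.
The optimal basis is {heavy naphtha, MTBE}; alkylate drops out. Binding constraints: energy and oxygenate mass.
Optimal quantities: heavy naphtha = 2.4576 barrels, MTBE = 0.45597 barrels.
Objective = 94.71·2.4576 + 187.22·0.45597 = 318.1260.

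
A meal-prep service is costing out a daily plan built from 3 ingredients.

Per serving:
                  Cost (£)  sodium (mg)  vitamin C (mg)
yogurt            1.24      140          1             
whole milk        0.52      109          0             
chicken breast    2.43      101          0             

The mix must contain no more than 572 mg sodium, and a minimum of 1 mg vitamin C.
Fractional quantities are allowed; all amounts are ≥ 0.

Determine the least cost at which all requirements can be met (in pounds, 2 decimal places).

£1.24

This is a linear program. Let x1 = servings of yogurt, x2 = servings of whole milk, x3 = servings of chicken breast.
min 1.24x1 + 0.52x2 + 2.43x3 with:
  140x1 + 109x2 + 101x3 ≤ 572   (sodium)
  1x1 ≥ 1   (vitamin C)
  x1, x2, x3 ≥ 0.
At the optimum only yogurt is positive (whole milk, chicken breast = 0). There the vitamin C constraint is tight.
That vertex is x1 = 1.
Objective = 1.24·1 = 1.2400.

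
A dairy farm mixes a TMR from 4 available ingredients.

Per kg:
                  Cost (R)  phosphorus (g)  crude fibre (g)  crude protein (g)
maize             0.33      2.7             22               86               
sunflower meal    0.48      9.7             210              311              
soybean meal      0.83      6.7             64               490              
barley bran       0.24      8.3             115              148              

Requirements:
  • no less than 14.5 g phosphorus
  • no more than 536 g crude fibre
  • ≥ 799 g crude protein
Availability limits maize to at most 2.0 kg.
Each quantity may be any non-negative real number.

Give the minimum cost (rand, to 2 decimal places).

Let x1 = kg of maize, x2 = kg of sunflower meal, x3 = kg of soybean meal, x4 = kg of barley bran.
Minimize 0.33x1 + 0.48x2 + 0.83x3 + 0.24x4 subject to:
  2.7x1 + 9.7x2 + 6.7x3 + 8.3x4 ≥ 14.5   (phosphorus)
  22x1 + 210x2 + 64x3 + 115x4 ≤ 536   (crude fibre)
  86x1 + 311x2 + 490x3 + 148x4 ≥ 799   (crude protein)
  x1 ≤ 2
  x1, x2, x3, x4 ≥ 0.
At the optimum only sunflower meal, soybean meal are positive (maize, barley bran = 0). The crude fibre and crude protein requirements are met with equality.
Optimal quantities: sunflower meal = 2.548 kg, soybean meal = 0.01318 kg.
Objective = 0.48·2.548 + 0.83·0.01318 = 1.2340.

R1.23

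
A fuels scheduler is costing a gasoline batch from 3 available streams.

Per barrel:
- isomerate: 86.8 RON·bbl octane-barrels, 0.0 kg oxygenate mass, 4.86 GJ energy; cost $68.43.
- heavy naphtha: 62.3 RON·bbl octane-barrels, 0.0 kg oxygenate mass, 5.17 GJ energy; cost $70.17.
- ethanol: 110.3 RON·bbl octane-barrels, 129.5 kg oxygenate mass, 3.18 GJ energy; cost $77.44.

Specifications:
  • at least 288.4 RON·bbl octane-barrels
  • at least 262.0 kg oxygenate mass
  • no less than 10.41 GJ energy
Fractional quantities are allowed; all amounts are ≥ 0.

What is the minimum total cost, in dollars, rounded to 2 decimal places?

Let x1 = barrels of isomerate, x2 = barrels of heavy naphtha, x3 = barrels of ethanol.
Minimize 68.43x1 + 70.17x2 + 77.44x3 subject to:
  86.8x1 + 62.3x2 + 110.3x3 ≥ 288.4   (octane-barrels)
  129.5x3 ≥ 262   (oxygenate mass)
  4.86x1 + 5.17x2 + 3.18x3 ≥ 10.41   (energy)
  x1, x2, x3 ≥ 0.
The optimal mix uses every input. There the octane-barrels, oxygenate mass, energy constraints are tight.
Optimal quantities: isomerate = 0.61372 barrels, heavy naphtha = 0.19219 barrels, ethanol = 2.0232 barrels.
Cost = 68.43·0.61372 + 70.17·0.19219 + 77.44·2.0232 = 212.1594.

$212.16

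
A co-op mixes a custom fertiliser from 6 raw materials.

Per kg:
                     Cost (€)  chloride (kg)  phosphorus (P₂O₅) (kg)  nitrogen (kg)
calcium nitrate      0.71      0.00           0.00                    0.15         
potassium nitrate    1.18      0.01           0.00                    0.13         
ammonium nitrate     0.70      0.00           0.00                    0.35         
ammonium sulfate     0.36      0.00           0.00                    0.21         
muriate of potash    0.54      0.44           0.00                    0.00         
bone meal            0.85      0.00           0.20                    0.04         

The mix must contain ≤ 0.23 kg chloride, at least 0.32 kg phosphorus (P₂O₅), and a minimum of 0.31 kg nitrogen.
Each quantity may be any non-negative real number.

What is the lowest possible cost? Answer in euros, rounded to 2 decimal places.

This is a linear program. Let x1 = kg of calcium nitrate, x2 = kg of potassium nitrate, x3 = kg of ammonium nitrate, x4 = kg of ammonium sulfate, x5 = kg of muriate of potash, x6 = kg of bone meal.
Minimize 0.71x1 + 1.18x2 + 0.7x3 + 0.36x4 + 0.54x5 + 0.85x6 with:
  0.01x2 + 0.44x5 ≤ 0.23   (chloride)
  0.2x6 ≥ 0.32   (phosphorus (P₂O₅))
  0.15x1 + 0.13x2 + 0.35x3 + 0.21x4 + 0.04x6 ≥ 0.31   (nitrogen)
  x1, x2, x3, x4, x5, x6 ≥ 0.
The cheapest feasible vertex uses only ammonium sulfate, bone meal; calcium nitrate, potassium nitrate, ammonium nitrate, muriate of potash are not used. The phosphorus (P₂O₅) and nitrogen requirements are met with equality.
So ammonium sulfate = 1.171 kg, bone meal = 1.6 kg.
Hence cost = 0.36·1.171 + 0.85·1.6 = €1.7816.

€1.78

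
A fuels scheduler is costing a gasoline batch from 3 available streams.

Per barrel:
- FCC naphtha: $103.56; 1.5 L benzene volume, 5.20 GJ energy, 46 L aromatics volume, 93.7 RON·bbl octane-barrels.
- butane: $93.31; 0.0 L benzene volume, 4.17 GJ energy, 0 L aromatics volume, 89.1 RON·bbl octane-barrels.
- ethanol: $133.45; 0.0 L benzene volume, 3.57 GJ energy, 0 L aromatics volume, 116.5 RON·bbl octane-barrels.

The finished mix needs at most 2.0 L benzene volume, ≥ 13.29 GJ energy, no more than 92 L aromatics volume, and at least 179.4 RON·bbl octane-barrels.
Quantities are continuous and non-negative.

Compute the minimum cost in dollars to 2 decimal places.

Set it up as a linear program. Let x1 = barrels of FCC naphtha, x2 = barrels of butane, x3 = barrels of ethanol.
Minimize 103.56x1 + 93.31x2 + 133.45x3 with:
  1.5x1 ≤ 2   (benzene volume)
  5.2x1 + 4.17x2 + 3.57x3 ≥ 13.29   (energy)
  46x1 ≤ 92   (aromatics volume)
  93.7x1 + 89.1x2 + 116.5x3 ≥ 179.4   (octane-barrels)
  x1, x2, x3 ≥ 0.
The cheapest feasible vertex uses only FCC naphtha, butane; ethanol is not used. The benzene volume and energy requirements are met with equality.
That vertex is x1 = 1.3333, x2 = 1.5244.
Hence cost = 103.56·1.3333 + 93.31·1.5244 = $280.3183.

$280.32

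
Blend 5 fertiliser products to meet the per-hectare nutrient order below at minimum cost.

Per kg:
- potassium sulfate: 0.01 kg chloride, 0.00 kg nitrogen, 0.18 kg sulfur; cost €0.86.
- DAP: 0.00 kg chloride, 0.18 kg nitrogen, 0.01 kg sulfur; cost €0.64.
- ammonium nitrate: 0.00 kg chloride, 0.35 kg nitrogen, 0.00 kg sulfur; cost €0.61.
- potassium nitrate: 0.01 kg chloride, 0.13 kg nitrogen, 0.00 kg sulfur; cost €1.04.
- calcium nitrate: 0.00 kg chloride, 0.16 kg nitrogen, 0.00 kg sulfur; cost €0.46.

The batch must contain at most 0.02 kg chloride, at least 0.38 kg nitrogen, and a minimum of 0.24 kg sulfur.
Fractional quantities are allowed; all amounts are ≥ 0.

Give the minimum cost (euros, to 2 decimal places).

Let x1 = kg of potassium sulfate, x2 = kg of DAP, x3 = kg of ammonium nitrate, x4 = kg of potassium nitrate, x5 = kg of calcium nitrate.
Minimize 0.86x1 + 0.64x2 + 0.61x3 + 1.04x4 + 0.46x5 with:
  0.01x1 + 0.01x4 ≤ 0.02   (chloride)
  0.18x2 + 0.35x3 + 0.13x4 + 0.16x5 ≥ 0.38   (nitrogen)
  0.18x1 + 0.01x2 ≥ 0.24   (sulfur)
  x1, x2, x3, x4, x5 ≥ 0.
The minimum-cost mix takes nothing from DAP, potassium nitrate, calcium nitrate — only potassium sulfate, ammonium nitrate. The nitrogen and sulfur requirements are met with equality.
Optimal quantities: potassium sulfate = 1.333 kg, ammonium nitrate = 1.086 kg.
Total cost: 0.86·1.333 + 0.61·1.086 = 1.8088.

€1.81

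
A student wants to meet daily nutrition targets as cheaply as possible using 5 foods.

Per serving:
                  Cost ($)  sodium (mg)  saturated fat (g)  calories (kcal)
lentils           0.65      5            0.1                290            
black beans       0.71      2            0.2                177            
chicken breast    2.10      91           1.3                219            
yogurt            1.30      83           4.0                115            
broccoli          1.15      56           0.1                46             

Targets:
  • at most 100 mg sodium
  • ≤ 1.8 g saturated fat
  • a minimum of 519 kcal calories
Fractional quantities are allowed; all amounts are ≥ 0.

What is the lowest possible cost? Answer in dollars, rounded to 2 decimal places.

Treat it as an LP. Let x1 = servings of lentils, x2 = servings of black beans, x3 = servings of chicken breast, x4 = servings of yogurt, x5 = servings of broccoli.
Minimize 0.65x1 + 0.71x2 + 2.1x3 + 1.3x4 + 1.15x5 subject to:
  5x1 + 2x2 + 91x3 + 83x4 + 56x5 ≤ 100   (sodium)
  0.1x1 + 0.2x2 + 1.3x3 + 4x4 + 0.1x5 ≤ 1.8   (saturated fat)
  290x1 + 177x2 + 219x3 + 115x4 + 46x5 ≥ 519   (calories)
  x1, x2, x3, x4, x5 ≥ 0.
The cheapest feasible vertex uses only lentils; black beans, chicken breast, yogurt, broccoli are not used. There the calories constraint is tight.
So lentils = 1.79 servings.
Objective = 0.65·1.79 = 1.1635.

$1.16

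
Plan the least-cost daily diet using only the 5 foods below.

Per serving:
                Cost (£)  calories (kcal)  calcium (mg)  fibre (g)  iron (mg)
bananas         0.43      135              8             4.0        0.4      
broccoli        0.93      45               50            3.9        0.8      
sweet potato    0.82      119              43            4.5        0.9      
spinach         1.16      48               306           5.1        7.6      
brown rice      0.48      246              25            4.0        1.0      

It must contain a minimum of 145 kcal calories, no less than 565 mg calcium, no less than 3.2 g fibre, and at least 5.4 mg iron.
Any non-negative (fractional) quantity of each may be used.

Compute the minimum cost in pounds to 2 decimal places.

£2.23

Let x1 = servings of bananas, x2 = servings of broccoli, x3 = servings of sweet potato, x4 = servings of spinach, x5 = servings of brown rice.
Minimize 0.43x1 + 0.93x2 + 0.82x3 + 1.16x4 + 0.48x5 s.t.:
  135x1 + 45x2 + 119x3 + 48x4 + 246x5 ≥ 145   (calories)
  8x1 + 50x2 + 43x3 + 306x4 + 25x5 ≥ 565   (calcium)
  4x1 + 3.9x2 + 4.5x3 + 5.1x4 + 4x5 ≥ 3.2   (fibre)
  0.4x1 + 0.8x2 + 0.9x3 + 7.6x4 + 1x5 ≥ 5.4   (iron)
  x1, x2, x3, x4, x5 ≥ 0.
The cheapest feasible vertex uses only spinach, brown rice; bananas, broccoli, sweet potato are not used. The calories and calcium requirements are met with equality.
Optimal quantities: spinach = 1.827 servings, brown rice = 0.2329 servings.
Objective = 1.16·1.827 + 0.48·0.2329 = 2.2311.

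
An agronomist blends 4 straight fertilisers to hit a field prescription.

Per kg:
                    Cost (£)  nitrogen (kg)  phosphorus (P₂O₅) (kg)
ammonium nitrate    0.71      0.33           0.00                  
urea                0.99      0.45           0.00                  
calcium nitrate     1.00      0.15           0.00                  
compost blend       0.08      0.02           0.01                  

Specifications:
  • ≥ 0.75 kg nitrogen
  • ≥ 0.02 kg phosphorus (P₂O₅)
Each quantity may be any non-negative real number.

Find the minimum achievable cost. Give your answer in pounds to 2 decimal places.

Let x1 = kg of ammonium nitrate, x2 = kg of urea, x3 = kg of calcium nitrate, x4 = kg of compost blend.
Minimize 0.71x1 + 0.99x2 + 1x3 + 0.08x4 s.t.:
  0.33x1 + 0.45x2 + 0.15x3 + 0.02x4 ≥ 0.75   (nitrogen)
  0.01x4 ≥ 0.02   (phosphorus (P₂O₅))
  x1, x2, x3, x4 ≥ 0.
The optimal basis is {ammonium nitrate, compost blend}; urea, calcium nitrate drop out. The nitrogen and phosphorus (P₂O₅) requirements are met with equality.
Optimal quantities: ammonium nitrate = 2.152 kg, compost blend = 2 kg.
Objective = 0.71·2.152 + 0.08·2 = 1.6879.

£1.69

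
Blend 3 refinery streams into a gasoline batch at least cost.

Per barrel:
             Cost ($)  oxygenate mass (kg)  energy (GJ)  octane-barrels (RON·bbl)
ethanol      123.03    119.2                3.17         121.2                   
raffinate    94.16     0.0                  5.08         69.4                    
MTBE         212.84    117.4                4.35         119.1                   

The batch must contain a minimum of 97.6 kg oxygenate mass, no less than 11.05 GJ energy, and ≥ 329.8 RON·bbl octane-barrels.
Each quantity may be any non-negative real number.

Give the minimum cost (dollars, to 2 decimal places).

$352.39

Let x1 = barrels of ethanol, x2 = barrels of raffinate, x3 = barrels of MTBE.
Minimise 123.03x1 + 94.16x2 + 212.84x3 subject to:
  119.2x1 + 117.4x3 ≥ 97.6   (oxygenate mass)
  3.17x1 + 5.08x2 + 4.35x3 ≥ 11.05   (energy)
  121.2x1 + 69.4x2 + 119.1x3 ≥ 329.8   (octane-barrels)
  x1, x2, x3 ≥ 0.
At the optimum only ethanol, raffinate are positive (MTBE = 0). The energy and octane-barrels requirements are met with equality.
So ethanol = 2.296 barrels, raffinate = 0.7425 barrels.
Total cost: 123.03·2.296 + 94.16·0.7425 = 352.3907.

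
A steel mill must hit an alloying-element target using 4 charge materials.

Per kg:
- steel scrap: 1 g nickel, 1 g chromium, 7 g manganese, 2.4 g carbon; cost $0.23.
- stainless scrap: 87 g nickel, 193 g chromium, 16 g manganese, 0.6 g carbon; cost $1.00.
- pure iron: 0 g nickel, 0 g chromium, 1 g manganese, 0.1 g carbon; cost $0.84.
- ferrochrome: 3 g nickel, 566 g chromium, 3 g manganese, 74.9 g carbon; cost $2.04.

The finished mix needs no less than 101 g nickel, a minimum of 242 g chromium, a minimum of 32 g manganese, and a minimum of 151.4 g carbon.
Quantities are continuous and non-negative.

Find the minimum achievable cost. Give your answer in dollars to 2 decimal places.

$5.39

Let x1 = kg of steel scrap, x2 = kg of stainless scrap, x3 = kg of pure iron, x4 = kg of ferrochrome.
Minimize 0.23x1 + 1x2 + 0.84x3 + 2.04x4 subject to:
  1x1 + 87x2 + 3x4 ≥ 101   (nickel)
  1x1 + 193x2 + 566x4 ≥ 242   (chromium)
  7x1 + 16x2 + 1x3 + 3x4 ≥ 32   (manganese)
  2.4x1 + 0.6x2 + 0.1x3 + 74.9x4 ≥ 151.4   (carbon)
  x1, x2, x3, x4 ≥ 0.
The optimal basis is {steel scrap, stainless scrap, ferrochrome}; pure iron drops out. The nickel, manganese, carbon requirements are met with equality.
So steel scrap = 1.261 kg, stainless scrap = 1.078 kg, ferrochrome = 1.972 kg.
Objective = 0.23·1.261 + 1·1.078 + 2.04·1.972 = 5.3909.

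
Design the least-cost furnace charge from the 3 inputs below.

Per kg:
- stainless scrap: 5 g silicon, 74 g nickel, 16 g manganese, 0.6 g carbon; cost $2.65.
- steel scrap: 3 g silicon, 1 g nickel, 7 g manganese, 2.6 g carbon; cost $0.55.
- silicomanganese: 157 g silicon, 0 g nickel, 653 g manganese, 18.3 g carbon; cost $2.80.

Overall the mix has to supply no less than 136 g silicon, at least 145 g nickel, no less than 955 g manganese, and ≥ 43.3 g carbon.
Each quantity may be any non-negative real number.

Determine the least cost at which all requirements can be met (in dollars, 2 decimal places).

$11.64

Let x1 = kg of stainless scrap, x2 = kg of steel scrap, x3 = kg of silicomanganese.
min 2.65x1 + 0.55x2 + 2.8x3 s.t.:
  5x1 + 3x2 + 157x3 ≥ 136   (silicon)
  74x1 + 1x2 ≥ 145   (nickel)
  16x1 + 7x2 + 653x3 ≥ 955   (manganese)
  0.6x1 + 2.6x2 + 18.3x3 ≥ 43.3   (carbon)
  x1, x2, x3 ≥ 0.
At the optimum only stainless scrap, silicomanganese are positive (steel scrap = 0). The nickel and carbon requirements are met with equality.
Solving gives x1 = 1.959, x3 = 2.302.
Cost = 2.65·1.959 + 2.8·2.302 = 11.6370.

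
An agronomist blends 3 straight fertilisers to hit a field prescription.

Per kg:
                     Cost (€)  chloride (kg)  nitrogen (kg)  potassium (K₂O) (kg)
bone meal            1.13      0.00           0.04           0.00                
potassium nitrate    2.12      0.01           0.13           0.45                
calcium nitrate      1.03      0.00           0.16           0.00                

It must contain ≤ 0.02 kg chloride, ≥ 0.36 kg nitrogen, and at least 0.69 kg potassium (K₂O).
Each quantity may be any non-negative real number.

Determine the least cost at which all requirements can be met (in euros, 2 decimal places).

Let x1 = kg of bone meal, x2 = kg of potassium nitrate, x3 = kg of calcium nitrate.
Minimise 1.13x1 + 2.12x2 + 1.03x3 s.t.:
  0.01x2 ≤ 0.02   (chloride)
  0.04x1 + 0.13x2 + 0.16x3 ≥ 0.36   (nitrogen)
  0.45x2 ≥ 0.69   (potassium (K₂O))
  x1, x2, x3 ≥ 0.
The minimum-cost mix takes nothing from bone meal — only potassium nitrate, calcium nitrate. There the nitrogen and potassium (K₂O) constraints are tight.
Optimal quantities: potassium nitrate = 1.533 kg, calcium nitrate = 1.004 kg.
Cost = 2.12·1.533 + 1.03·1.004 = 4.2841.

€4.28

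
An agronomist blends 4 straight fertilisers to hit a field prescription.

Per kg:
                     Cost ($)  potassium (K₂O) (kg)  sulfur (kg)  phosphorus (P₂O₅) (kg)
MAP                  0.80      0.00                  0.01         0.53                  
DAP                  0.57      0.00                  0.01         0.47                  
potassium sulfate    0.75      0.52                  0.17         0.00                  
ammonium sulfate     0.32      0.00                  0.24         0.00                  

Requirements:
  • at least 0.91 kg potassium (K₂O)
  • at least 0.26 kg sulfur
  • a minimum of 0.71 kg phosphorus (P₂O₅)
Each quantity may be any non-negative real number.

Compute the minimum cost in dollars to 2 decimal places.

$2.17

Set it up as a linear program. Let x1 = kg of MAP, x2 = kg of DAP, x3 = kg of potassium sulfate, x4 = kg of ammonium sulfate.
min 0.8x1 + 0.57x2 + 0.75x3 + 0.32x4 s.t.:
  0.52x3 ≥ 0.91   (potassium (K₂O))
  0.01x1 + 0.01x2 + 0.17x3 + 0.24x4 ≥ 0.26   (sulfur)
  0.53x1 + 0.47x2 ≥ 0.71   (phosphorus (P₂O₅))
  x1, x2, x3, x4 ≥ 0.
At the optimum only DAP, potassium sulfate are positive (MAP, ammonium sulfate = 0). There the potassium (K₂O) and phosphorus (P₂O₅) constraints are tight.
Solving gives x2 = 1.511, x3 = 1.75.
Objective = 0.57·1.511 + 0.75·1.75 = 2.1738.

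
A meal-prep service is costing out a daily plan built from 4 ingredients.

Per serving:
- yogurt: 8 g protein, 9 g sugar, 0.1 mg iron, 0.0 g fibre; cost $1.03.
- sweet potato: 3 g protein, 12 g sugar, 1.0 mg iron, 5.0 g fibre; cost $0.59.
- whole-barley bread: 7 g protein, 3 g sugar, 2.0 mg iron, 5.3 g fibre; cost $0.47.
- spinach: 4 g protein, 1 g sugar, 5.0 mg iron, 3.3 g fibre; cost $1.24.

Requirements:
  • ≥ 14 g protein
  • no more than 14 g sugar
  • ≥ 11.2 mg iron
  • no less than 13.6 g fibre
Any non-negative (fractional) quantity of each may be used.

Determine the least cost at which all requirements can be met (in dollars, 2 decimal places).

Set it up as a linear program. Let x1 = servings of yogurt, x2 = servings of sweet potato, x3 = servings of whole-barley bread, x4 = servings of spinach.
Minimise 1.03x1 + 0.59x2 + 0.47x3 + 1.24x4 with:
  8x1 + 3x2 + 7x3 + 4x4 ≥ 14   (protein)
  9x1 + 12x2 + 3x3 + 1x4 ≤ 14   (sugar)
  0.1x1 + 1x2 + 2x3 + 5x4 ≥ 11.2   (iron)
  5x2 + 5.3x3 + 3.3x4 ≥ 13.6   (fibre)
  x1, x2, x3, x4 ≥ 0.
At the optimum only whole-barley bread, spinach are positive (yogurt, sweet potato = 0). There the sugar and iron constraints are tight.
That vertex is x3 = 4.523, x4 = 0.4308.
Cost = 0.47·4.523 + 1.24·0.4308 = 2.6600.

$2.66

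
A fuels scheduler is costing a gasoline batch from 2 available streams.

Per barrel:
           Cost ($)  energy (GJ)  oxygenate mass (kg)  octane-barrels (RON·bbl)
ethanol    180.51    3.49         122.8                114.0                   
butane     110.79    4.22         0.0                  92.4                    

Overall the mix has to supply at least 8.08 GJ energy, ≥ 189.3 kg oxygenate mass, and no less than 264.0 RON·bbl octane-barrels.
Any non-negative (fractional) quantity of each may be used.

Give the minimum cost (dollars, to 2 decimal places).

$384.09

Let x1 = barrels of ethanol, x2 = barrels of butane.
Minimize 180.51x1 + 110.79x2 subject to:
  3.49x1 + 4.22x2 ≥ 8.08   (energy)
  122.8x1 ≥ 189.3   (oxygenate mass)
  114x1 + 92.4x2 ≥ 264   (octane-barrels)
  x1, x2 ≥ 0.
Both inputs are positive at the optimum. There the oxygenate mass and octane-barrels constraints are tight.
That vertex is x1 = 1.5415, x2 = 0.95525.
Total cost: 180.51·1.5415 + 110.79·0.95525 = 384.0883.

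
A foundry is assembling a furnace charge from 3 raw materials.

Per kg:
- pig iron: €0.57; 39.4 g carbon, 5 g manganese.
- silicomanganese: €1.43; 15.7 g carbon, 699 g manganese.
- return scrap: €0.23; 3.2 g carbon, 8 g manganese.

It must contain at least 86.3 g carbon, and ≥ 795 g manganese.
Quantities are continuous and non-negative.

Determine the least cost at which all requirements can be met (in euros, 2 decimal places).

This is a linear program. Let x1 = kg of pig iron, x2 = kg of silicomanganese, x3 = kg of return scrap.
min 0.57x1 + 1.43x2 + 0.23x3 s.t.:
  39.4x1 + 15.7x2 + 3.2x3 ≥ 86.3   (carbon)
  5x1 + 699x2 + 8x3 ≥ 795   (manganese)
  x1, x2, x3 ≥ 0.
The cheapest feasible vertex uses only pig iron, silicomanganese; return scrap is not used. The carbon and manganese requirements are met with equality.
Solving gives x1 = 1.742, x2 = 1.125.
Cost = 0.57·1.742 + 1.43·1.125 = 2.6017.

€2.60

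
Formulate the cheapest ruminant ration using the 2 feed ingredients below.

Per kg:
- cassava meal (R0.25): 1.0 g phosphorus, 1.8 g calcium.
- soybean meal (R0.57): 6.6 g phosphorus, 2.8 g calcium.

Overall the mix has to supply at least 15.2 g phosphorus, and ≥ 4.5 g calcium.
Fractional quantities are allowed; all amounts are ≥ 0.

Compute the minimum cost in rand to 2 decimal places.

Set it up as a linear program. Let x1 = kg of cassava meal, x2 = kg of soybean meal.
Minimize 0.25x1 + 0.57x2 subject to:
  1x1 + 6.6x2 ≥ 15.2   (phosphorus)
  1.8x1 + 2.8x2 ≥ 4.5   (calcium)
  x1, x2 ≥ 0.
At the optimum only soybean meal is positive (cassava meal = 0). The phosphorus requirement is met with equality.
That vertex is x2 = 2.303.
Cost = 0.57·2.303 = 1.3127.

R1.31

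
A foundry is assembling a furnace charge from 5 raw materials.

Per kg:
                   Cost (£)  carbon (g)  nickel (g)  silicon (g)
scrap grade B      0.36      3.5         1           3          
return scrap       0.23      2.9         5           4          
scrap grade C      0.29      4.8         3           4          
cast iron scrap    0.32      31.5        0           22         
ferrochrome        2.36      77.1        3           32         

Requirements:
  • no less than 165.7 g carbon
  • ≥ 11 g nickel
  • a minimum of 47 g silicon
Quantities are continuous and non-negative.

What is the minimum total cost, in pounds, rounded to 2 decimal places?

Treat it as an LP. Let x1 = kg of scrap grade B, x2 = kg of return scrap, x3 = kg of scrap grade C, x4 = kg of cast iron scrap, x5 = kg of ferrochrome.
min 0.36x1 + 0.23x2 + 0.29x3 + 0.32x4 + 2.36x5 with:
  3.5x1 + 2.9x2 + 4.8x3 + 31.5x4 + 77.1x5 ≥ 165.7   (carbon)
  1x1 + 5x2 + 3x3 + 3x5 ≥ 11   (nickel)
  3x1 + 4x2 + 4x3 + 22x4 + 32x5 ≥ 47   (silicon)
  x1, x2, x3, x4, x5 ≥ 0.
The cheapest feasible vertex uses only return scrap, cast iron scrap; scrap grade B, scrap grade C, ferrochrome are not used. The carbon and nickel requirements are met with equality.
Optimal quantities: return scrap = 2.2 kg, cast iron scrap = 5.058 kg.
Hence cost = 0.23·2.2 + 0.32·5.058 = £2.1246.

£2.12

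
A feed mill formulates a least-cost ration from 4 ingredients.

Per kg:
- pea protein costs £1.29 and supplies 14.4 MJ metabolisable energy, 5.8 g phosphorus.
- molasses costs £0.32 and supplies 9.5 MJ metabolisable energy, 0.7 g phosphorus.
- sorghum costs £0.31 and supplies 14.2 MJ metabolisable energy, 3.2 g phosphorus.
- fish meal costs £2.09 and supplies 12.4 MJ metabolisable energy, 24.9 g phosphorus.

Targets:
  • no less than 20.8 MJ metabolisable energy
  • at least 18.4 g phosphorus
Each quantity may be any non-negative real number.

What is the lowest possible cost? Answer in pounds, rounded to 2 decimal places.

Treat it as an LP. Let x1 = kg of pea protein, x2 = kg of molasses, x3 = kg of sorghum, x4 = kg of fish meal.
min 1.29x1 + 0.32x2 + 0.31x3 + 2.09x4 with:
  14.4x1 + 9.5x2 + 14.2x3 + 12.4x4 ≥ 20.8   (metabolisable energy)
  5.8x1 + 0.7x2 + 3.2x3 + 24.9x4 ≥ 18.4   (phosphorus)
  x1, x2, x3, x4 ≥ 0.
At the optimum only sorghum, fish meal are positive (pea protein, molasses = 0). The metabolisable energy and phosphorus requirements are met with equality.
So sorghum = 0.9231 kg, fish meal = 0.6203 kg.
Total cost: 0.31·0.9231 + 2.09·0.6203 = 1.5826.

£1.58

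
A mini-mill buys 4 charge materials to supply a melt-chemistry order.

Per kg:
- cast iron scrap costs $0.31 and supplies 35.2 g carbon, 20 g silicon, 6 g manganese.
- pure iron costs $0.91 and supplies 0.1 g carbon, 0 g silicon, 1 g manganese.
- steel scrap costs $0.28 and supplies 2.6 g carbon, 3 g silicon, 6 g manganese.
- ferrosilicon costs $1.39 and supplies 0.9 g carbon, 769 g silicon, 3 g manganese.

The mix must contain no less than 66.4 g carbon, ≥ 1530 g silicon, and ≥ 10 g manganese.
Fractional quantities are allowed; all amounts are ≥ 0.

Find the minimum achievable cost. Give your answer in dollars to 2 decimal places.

Let x1 = kg of cast iron scrap, x2 = kg of pure iron, x3 = kg of steel scrap, x4 = kg of ferrosilicon.
Minimise 0.31x1 + 0.91x2 + 0.28x3 + 1.39x4 subject to:
  35.2x1 + 0.1x2 + 2.6x3 + 0.9x4 ≥ 66.4   (carbon)
  20x1 + 3x3 + 769x4 ≥ 1530   (silicon)
  6x1 + 1x2 + 6x3 + 3x4 ≥ 10   (manganese)
  x1, x2, x3, x4 ≥ 0.
The cheapest feasible vertex uses only cast iron scrap, ferrosilicon; pure iron, steel scrap are not used. There the carbon and silicon constraints are tight.
That vertex is x1 = 1.837, x4 = 1.942.
Cost = 0.31·1.837 + 1.39·1.942 = 3.2689.

$3.27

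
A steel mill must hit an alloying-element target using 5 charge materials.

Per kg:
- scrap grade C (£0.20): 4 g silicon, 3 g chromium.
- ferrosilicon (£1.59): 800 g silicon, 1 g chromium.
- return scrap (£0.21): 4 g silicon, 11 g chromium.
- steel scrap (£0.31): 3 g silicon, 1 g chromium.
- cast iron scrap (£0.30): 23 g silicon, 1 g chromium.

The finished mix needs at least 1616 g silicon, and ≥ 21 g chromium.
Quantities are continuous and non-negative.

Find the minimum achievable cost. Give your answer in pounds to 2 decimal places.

Treat it as an LP. Let x1 = kg of scrap grade C, x2 = kg of ferrosilicon, x3 = kg of return scrap, x4 = kg of steel scrap, x5 = kg of cast iron scrap.
Minimise 0.2x1 + 1.59x2 + 0.21x3 + 0.31x4 + 0.3x5 with:
  4x1 + 800x2 + 4x3 + 3x4 + 23x5 ≥ 1616   (silicon)
  3x1 + 1x2 + 11x3 + 1x4 + 1x5 ≥ 21   (chromium)
  x1, x2, x3, x4, x5 ≥ 0.
The minimum-cost mix takes nothing from scrap grade C, steel scrap, cast iron scrap — only ferrosilicon, return scrap. Binding constraints: silicon and chromium.
Optimal quantities: ferrosilicon = 2.011 kg, return scrap = 1.726 kg.
Hence cost = 1.59·2.011 + 0.21·1.726 = £3.5600.

£3.56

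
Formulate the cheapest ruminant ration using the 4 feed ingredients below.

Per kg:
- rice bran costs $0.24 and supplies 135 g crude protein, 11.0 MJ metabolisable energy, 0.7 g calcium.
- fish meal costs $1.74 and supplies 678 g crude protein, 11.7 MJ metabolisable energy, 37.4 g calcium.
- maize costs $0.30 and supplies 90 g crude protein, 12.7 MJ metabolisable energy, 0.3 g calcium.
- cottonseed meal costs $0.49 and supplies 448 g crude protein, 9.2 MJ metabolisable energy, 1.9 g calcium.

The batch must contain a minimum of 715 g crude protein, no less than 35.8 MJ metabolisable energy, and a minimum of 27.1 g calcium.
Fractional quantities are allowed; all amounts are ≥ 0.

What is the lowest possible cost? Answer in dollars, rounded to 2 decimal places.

$1.79

Treat it as an LP. Let x1 = kg of rice bran, x2 = kg of fish meal, x3 = kg of maize, x4 = kg of cottonseed meal.
Minimize 0.24x1 + 1.74x2 + 0.3x3 + 0.49x4 s.t.:
  135x1 + 678x2 + 90x3 + 448x4 ≥ 715   (crude protein)
  11x1 + 11.7x2 + 12.7x3 + 9.2x4 ≥ 35.8   (metabolisable energy)
  0.7x1 + 37.4x2 + 0.3x3 + 1.9x4 ≥ 27.1   (calcium)
  x1, x2, x3, x4 ≥ 0.
The optimal basis is {rice bran, fish meal}; maize, cottonseed meal drop out. Binding constraints: metabolisable energy and calcium.
Optimal quantities: rice bran = 2.534 kg, fish meal = 0.6772 kg.
Hence cost = 0.24·2.534 + 1.74·0.6772 = $1.7865.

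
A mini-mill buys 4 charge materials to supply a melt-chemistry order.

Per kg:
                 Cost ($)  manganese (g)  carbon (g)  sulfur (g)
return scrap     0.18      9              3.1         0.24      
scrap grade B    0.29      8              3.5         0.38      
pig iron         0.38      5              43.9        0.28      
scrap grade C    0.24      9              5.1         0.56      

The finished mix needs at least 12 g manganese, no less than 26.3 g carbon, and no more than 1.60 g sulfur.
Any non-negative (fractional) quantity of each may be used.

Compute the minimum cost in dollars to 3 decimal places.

$0.387

Set it up as a linear program. Let x1 = kg of return scrap, x2 = kg of scrap grade B, x3 = kg of pig iron, x4 = kg of scrap grade C.
Minimize 0.18x1 + 0.29x2 + 0.38x3 + 0.24x4 subject to:
  9x1 + 8x2 + 5x3 + 9x4 ≥ 12   (manganese)
  3.1x1 + 3.5x2 + 43.9x3 + 5.1x4 ≥ 26.3   (carbon)
  0.24x1 + 0.38x2 + 0.28x3 + 0.56x4 ≤ 1.6   (sulfur)
  x1, x2, x3, x4 ≥ 0.
The cheapest feasible vertex uses only return scrap, pig iron; scrap grade B, scrap grade C are not used. There the manganese and carbon constraints are tight.
So return scrap = 1.041 kg, pig iron = 0.5256 kg.
Hence cost = 0.18·1.041 + 0.38·0.5256 = $0.38711.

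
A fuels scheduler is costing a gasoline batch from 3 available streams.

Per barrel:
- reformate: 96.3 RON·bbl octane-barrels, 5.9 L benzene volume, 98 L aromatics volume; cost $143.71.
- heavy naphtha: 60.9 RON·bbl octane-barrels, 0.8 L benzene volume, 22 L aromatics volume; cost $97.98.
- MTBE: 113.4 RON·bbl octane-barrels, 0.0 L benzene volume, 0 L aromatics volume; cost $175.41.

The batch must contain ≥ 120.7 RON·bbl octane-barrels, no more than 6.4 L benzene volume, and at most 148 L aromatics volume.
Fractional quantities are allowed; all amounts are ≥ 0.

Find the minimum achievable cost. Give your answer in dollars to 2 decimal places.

$181.01

Let x1 = barrels of reformate, x2 = barrels of heavy naphtha, x3 = barrels of MTBE.
Minimise 143.71x1 + 97.98x2 + 175.41x3 subject to:
  96.3x1 + 60.9x2 + 113.4x3 ≥ 120.7   (octane-barrels)
  5.9x1 + 0.8x2 ≤ 6.4   (benzene volume)
  98x1 + 22x2 ≤ 148   (aromatics volume)
  x1, x2, x3 ≥ 0.
The minimum-cost mix takes nothing from heavy naphtha — only reformate, MTBE. There the octane-barrels and benzene volume constraints are tight.
So reformate = 1.08475 barrels, MTBE = 0.143201 barrels.
Hence cost = 143.71·1.08475 + 175.41·0.143201 = $181.0083.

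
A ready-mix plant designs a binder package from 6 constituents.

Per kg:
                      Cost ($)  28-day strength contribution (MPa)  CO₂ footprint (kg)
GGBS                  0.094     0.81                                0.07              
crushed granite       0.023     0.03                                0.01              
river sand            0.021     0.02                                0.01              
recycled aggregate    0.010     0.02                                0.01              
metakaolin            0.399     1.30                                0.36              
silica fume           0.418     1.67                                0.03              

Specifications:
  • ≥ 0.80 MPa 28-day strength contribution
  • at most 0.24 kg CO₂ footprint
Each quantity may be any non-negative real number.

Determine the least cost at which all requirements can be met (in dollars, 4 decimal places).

$0.0928

Let x1 = kg of GGBS, x2 = kg of crushed granite, x3 = kg of river sand, x4 = kg of recycled aggregate, x5 = kg of metakaolin, x6 = kg of silica fume.
Minimize 0.094x1 + 0.023x2 + 0.021x3 + 0.01x4 + 0.399x5 + 0.418x6 subject to:
  0.81x1 + 0.03x2 + 0.02x3 + 0.02x4 + 1.3x5 + 1.67x6 ≥ 0.8   (28-day strength contribution)
  0.07x1 + 0.01x2 + 0.01x3 + 0.01x4 + 0.36x5 + 0.03x6 ≤ 0.24   (CO₂ footprint)
  x1, x2, x3, x4, x5, x6 ≥ 0.
The minimum-cost mix takes nothing from crushed granite, river sand, recycled aggregate, metakaolin, silica fume — only GGBS. There the 28-day strength contribution constraint is tight.
Solving gives x1 = 0.9877.
Hence cost = 0.094·0.9877 = $0.092844.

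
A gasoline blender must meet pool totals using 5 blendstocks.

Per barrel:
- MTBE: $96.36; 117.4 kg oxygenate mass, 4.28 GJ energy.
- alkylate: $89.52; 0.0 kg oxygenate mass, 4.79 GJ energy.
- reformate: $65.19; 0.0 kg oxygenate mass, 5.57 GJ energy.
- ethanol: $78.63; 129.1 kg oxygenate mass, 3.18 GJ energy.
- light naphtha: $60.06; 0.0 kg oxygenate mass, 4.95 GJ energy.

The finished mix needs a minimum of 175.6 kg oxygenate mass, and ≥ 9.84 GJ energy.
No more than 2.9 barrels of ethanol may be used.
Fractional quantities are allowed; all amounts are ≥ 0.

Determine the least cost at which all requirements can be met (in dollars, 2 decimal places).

Treat it as an LP. Let x1 = barrels of MTBE, x2 = barrels of alkylate, x3 = barrels of reformate, x4 = barrels of ethanol, x5 = barrels of light naphtha.
min 96.36x1 + 89.52x2 + 65.19x3 + 78.63x4 + 60.06x5 subject to:
  117.4x1 + 129.1x4 ≥ 175.6   (oxygenate mass)
  4.28x1 + 4.79x2 + 5.57x3 + 3.18x4 + 4.95x5 ≥ 9.84   (energy)
  x4 ≤ 2.9
  x1, x2, x3, x4, x5 ≥ 0.
The cheapest feasible vertex uses only reformate, ethanol; MTBE, alkylate, light naphtha are not used. The oxygenate mass and energy requirements are met with equality.
That vertex is x3 = 0.99006, x4 = 1.3602.
Cost = 65.19·0.99006 + 78.63·1.3602 = 171.4945.

$171.49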